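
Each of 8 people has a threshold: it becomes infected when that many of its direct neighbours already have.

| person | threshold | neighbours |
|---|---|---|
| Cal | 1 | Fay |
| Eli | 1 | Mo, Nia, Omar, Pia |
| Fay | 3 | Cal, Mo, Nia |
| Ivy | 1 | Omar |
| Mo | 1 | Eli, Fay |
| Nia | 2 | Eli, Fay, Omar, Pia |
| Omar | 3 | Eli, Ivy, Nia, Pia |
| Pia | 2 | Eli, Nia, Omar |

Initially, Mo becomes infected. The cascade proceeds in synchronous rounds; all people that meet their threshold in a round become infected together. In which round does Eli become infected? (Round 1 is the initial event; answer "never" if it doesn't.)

Round 1 — Mo becomes infected (initial).
Round 2 — checking thresholds:
  Eli: 1 of 4 neighbours ≥ 1, becomes infected.
  Fay: 1 of 3 neighbours < 3, not yet.
Round 3 — no new infections; cascade stops.

2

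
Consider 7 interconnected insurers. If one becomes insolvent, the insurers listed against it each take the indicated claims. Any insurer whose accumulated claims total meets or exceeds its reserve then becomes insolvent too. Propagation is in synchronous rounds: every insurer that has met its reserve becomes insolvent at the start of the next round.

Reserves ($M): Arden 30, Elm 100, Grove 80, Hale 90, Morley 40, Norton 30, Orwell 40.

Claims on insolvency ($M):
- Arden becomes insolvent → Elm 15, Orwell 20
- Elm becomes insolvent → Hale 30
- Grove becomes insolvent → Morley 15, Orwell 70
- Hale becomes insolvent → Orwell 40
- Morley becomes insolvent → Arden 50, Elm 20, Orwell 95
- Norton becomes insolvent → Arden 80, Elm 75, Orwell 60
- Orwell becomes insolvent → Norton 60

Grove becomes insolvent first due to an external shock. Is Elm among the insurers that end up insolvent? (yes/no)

Round 1 — Grove becomes insolvent (initial).
  Morley: +15 → 15 < 40
  Orwell: +70 → 70 ≥ 40
Round 2 — Orwell becomes insolvent.
  Norton: +60 → 60 ≥ 30
Round 3 — Norton becomes insolvent.
  Arden: +80 → 80 ≥ 30
  Elm: +75 → 75 < 100
Round 4 — Arden becomes insolvent.
  Elm: +15 → 90 < 100
No further insolvencies.

no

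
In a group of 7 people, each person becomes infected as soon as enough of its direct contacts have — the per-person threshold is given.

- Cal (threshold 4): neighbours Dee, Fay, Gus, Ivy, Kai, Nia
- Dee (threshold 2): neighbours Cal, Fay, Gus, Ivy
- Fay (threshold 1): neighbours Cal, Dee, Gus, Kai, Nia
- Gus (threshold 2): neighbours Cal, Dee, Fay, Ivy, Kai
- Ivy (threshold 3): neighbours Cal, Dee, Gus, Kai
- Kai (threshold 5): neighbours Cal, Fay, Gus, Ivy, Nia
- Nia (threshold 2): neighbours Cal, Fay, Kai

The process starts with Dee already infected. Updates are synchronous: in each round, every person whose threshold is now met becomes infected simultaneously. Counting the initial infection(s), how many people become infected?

Round 1 — Dee becomes infected (initial).
Round 2 — checking thresholds:
  Cal: 1 of 6 neighbours < 4, below threshold.
  Fay: 1 of 5 neighbours ≥ 1, becomes infected.
  Gus: 1 of 5 neighbours < 2, below threshold.
  Ivy: 1 of 4 neighbours < 3, below threshold.
Round 3 — checking thresholds:
  Cal: 2 of 6 neighbours < 4, below threshold.
  Gus: 2 of 5 neighbours ≥ 2, becomes infected.
  Ivy: 1 of 4 neighbours < 3, below threshold.
  Kai: 1 of 5 neighbours < 5, below threshold.
  Nia: 1 of 3 neighbours < 2, below threshold.
Round 4 — no new infections; cascade stops.

3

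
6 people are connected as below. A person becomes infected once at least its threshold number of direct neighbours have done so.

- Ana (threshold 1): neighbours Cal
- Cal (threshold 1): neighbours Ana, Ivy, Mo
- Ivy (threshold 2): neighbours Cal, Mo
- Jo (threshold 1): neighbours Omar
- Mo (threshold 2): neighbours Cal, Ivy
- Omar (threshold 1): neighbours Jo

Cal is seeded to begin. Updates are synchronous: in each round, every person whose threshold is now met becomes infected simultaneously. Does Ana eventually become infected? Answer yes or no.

yes

Round 1 — Cal becomes infected (initial).
Round 2 — checking thresholds:
  Ana: 1 of 1 neighbours ≥ 1, becomes infected.
  Ivy: 1 of 2 neighbours < 2, holds.
  Mo: 1 of 2 neighbours < 2, holds.
Round 3 — no new infections; cascade stops.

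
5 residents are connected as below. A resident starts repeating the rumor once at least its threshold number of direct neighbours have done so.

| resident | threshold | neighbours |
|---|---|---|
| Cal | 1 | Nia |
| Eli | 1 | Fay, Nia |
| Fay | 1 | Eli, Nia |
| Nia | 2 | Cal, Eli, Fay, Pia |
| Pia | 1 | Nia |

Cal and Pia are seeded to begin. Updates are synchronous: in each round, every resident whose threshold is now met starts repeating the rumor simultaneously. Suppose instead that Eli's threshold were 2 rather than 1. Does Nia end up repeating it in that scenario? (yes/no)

With Eli's threshold at 2:
Round 1 — Cal, Pia start repeating the rumor (initial).
Round 2 — checking thresholds:
  Nia: 2 of 4 neighbours ≥ 2, starts repeating the rumor.
Round 3 — checking thresholds:
  Eli: 1 of 2 neighbours < 2, not yet.
  Fay: 1 of 2 neighbours ≥ 1, starts repeating the rumor.
Round 4 — checking thresholds:
  Eli: 2 of 2 neighbours ≥ 2, starts repeating the rumor.
Round 5 — no new spreads; cascade stops.

yes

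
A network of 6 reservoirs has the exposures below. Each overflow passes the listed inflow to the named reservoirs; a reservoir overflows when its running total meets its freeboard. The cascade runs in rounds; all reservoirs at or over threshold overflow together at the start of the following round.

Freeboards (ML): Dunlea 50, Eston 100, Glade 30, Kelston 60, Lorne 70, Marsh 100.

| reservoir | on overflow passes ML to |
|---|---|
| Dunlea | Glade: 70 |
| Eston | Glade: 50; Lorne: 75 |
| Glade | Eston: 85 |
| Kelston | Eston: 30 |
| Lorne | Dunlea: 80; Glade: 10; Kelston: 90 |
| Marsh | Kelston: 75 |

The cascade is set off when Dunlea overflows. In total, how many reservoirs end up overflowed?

Round 1 — Dunlea overflows (initial).
  Glade: +70 → 70 ≥ 30
Round 2 — Glade overflows.
  Eston: +85 → 85 < 100
No further overflows.

2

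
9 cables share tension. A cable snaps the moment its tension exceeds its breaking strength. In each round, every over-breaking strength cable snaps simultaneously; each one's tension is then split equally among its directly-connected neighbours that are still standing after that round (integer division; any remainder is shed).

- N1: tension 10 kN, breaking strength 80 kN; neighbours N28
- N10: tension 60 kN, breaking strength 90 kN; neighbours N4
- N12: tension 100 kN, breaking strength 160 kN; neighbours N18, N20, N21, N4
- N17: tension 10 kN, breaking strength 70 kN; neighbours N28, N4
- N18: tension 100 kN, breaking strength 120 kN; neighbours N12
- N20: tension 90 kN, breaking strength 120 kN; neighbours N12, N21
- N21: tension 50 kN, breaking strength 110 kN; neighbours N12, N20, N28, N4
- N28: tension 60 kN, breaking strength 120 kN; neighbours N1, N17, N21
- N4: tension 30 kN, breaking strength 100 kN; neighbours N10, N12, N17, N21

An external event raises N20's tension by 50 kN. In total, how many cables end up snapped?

9

Round 1 — N20 at 140 > 120. N20 snaps.
  N20 sheds 140 kN to N12, N21: 70 each.
    N12: 100+70 = 170 > 160
    N21: 50+70 = 120 > 110
Round 2 — N12, N21 snap.
  N12 sheds 170 kN to N18, N4: 85 each.
    N18: 100+85 = 185 > 120
    N4: 30+85 = 115 > 100
  N21 sheds 120 kN to N28, N4: 60 each.
    N28: 60+60 = 120 ≤ 120
    N4: 115+60 = 175 > 100
Round 3 — N18, N4 snap.
  N18 sheds 185 kN: no online neighbours, lost.
  N4 sheds 175 kN to N10, N17: 87 each (1 lost).
    N10: 60+87 = 147 > 90
    N17: 10+87 = 97 > 70
Round 4 — N10, N17 snap.
  N10 sheds 147 kN: no online neighbours, lost.
  N17 sheds 97 kN to N28: 97 each.
    N28: 120+97 = 217 > 120
Round 5 — N28 snaps.
  N28 sheds 217 kN to N1: 217 each.
    N1: 10+217 = 227 > 80
Round 6 — N1 snaps.
  N1 sheds 227 kN: no online neighbours, lost.
No further breaks.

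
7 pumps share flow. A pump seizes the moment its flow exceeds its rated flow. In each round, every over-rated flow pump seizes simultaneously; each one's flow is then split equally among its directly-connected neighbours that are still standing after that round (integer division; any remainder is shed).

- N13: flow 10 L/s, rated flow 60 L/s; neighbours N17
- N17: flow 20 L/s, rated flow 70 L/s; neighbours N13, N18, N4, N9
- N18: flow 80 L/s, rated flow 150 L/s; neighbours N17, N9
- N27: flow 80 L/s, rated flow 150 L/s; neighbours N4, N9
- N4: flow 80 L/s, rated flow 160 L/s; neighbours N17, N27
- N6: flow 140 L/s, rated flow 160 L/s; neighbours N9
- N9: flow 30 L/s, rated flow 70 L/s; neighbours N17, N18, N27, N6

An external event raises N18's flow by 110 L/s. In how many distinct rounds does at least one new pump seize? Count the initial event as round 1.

Round 1 — N18 at 190 > 150. N18 seizes.
  N18 sheds 190 L/s to N17, N9: 95 each.
    N17: 20+95 = 115 > 70
    N9: 30+95 = 125 > 70
Round 2 — N17, N9 seize.
  N17 sheds 115 L/s to N13, N4: 57 each (1 lost).
    N13: 10+57 = 67 > 60
    N4: 80+57 = 137 ≤ 160
  N9 sheds 125 L/s to N27, N6: 62 each (1 lost).
    N27: 80+62 = 142 ≤ 150
    N6: 140+62 = 202 > 160
Round 3 — N13, N6 seize.
  N13 sheds 67 L/s: no online neighbours, lost.
  N6 sheds 202 L/s: no online neighbours, lost.
No further seizures.

3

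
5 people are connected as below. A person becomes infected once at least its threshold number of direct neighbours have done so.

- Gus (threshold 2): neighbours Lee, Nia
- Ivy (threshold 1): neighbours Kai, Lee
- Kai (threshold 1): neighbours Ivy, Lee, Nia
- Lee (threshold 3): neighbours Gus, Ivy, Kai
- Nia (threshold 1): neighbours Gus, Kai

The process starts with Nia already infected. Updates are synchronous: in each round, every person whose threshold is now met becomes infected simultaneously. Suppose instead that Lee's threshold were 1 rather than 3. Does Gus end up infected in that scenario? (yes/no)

With Lee's threshold at 1:
Round 1 — Nia becomes infected (initial).
Round 2 — checking thresholds:
  Gus: 1 of 2 neighbours < 2, not yet.
  Kai: 1 of 3 neighbours ≥ 1, becomes infected.
Round 3 — checking thresholds:
  Gus: 1 of 2 neighbours < 2, not yet.
  Ivy: 1 of 2 neighbours ≥ 1, becomes infected.
  Lee: 1 of 3 neighbours ≥ 1, becomes infected.
Round 4 — checking thresholds:
  Gus: 2 of 2 neighbours ≥ 2, becomes infected.
Round 5 — no new infections; cascade stops.

yes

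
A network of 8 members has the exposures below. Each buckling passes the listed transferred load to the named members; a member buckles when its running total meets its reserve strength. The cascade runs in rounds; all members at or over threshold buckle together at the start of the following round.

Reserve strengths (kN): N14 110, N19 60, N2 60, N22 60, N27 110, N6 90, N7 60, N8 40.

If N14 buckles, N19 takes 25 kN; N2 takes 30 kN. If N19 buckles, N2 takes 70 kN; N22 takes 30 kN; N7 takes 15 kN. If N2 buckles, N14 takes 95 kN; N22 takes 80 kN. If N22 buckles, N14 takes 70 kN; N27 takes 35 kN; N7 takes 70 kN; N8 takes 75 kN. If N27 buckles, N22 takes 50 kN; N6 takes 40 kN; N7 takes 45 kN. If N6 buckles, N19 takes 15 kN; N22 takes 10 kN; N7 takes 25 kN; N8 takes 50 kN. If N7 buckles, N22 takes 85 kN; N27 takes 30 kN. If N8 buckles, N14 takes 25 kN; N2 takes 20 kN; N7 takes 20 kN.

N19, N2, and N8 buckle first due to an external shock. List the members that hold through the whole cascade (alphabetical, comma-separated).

Round 1 — N19, N2, N8 buckle (initial).
  N14: +95+25 → 120 ≥ 110
  N22: +30+80 → 110 ≥ 60
  N7: +15+20 → 35 < 60
Round 2 — N14, N22 buckle.
  N27: +35 → 35 < 110
  N7: +70 → 105 ≥ 60
Round 3 — N7 buckles.
  N27: +30 → 65 < 110
No further bucklings.

N27, N6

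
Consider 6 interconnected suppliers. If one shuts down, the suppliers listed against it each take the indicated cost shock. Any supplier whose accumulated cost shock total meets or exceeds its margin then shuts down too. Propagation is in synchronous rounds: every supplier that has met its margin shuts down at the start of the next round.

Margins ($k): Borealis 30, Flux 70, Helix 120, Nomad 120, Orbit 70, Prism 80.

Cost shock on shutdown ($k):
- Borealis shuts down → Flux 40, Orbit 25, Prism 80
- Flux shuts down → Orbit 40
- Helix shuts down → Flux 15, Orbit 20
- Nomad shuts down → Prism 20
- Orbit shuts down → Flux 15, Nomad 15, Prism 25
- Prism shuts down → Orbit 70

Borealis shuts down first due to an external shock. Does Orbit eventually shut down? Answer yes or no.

yes

Round 1 — Borealis shuts down (initial).
  Flux: +40 → 40 < 70
  Orbit: +25 → 25 < 70
  Prism: +80 → 80 ≥ 80
Round 2 — Prism shuts down.
  Orbit: +70 → 95 ≥ 70
Round 3 — Orbit shuts down.
  Flux: +15 → 55 < 70
  Nomad: +15 → 15 < 120
No further shutdowns.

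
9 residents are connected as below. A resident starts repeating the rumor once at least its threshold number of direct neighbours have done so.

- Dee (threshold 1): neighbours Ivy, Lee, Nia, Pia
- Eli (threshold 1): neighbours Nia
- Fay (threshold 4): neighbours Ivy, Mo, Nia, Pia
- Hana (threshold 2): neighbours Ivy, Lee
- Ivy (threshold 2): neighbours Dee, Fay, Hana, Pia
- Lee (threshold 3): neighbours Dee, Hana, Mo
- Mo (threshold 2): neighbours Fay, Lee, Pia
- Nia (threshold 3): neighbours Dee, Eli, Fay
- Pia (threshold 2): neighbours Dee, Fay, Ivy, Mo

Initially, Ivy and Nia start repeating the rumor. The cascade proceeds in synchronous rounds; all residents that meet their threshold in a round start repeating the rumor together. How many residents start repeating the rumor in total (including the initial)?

5

Round 1 — Ivy, Nia start repeating the rumor (initial).
Round 2 — checking thresholds:
  Dee: 2 of 4 neighbours ≥ 1, starts repeating the rumor.
  Eli: 1 of 1 neighbours ≥ 1, starts repeating the rumor.
  Fay: 2 of 4 neighbours < 4, not yet.
  Hana: 1 of 2 neighbours < 2, not yet.
  Pia: 1 of 4 neighbours < 2, not yet.
Round 3 — checking thresholds:
  Fay: 2 of 4 neighbours < 4, not yet.
  Hana: 1 of 2 neighbours < 2, not yet.
  Lee: 1 of 3 neighbours < 3, not yet.
  Pia: 2 of 4 neighbours ≥ 2, starts repeating the rumor.
Round 4 — no new spreads; cascade stops.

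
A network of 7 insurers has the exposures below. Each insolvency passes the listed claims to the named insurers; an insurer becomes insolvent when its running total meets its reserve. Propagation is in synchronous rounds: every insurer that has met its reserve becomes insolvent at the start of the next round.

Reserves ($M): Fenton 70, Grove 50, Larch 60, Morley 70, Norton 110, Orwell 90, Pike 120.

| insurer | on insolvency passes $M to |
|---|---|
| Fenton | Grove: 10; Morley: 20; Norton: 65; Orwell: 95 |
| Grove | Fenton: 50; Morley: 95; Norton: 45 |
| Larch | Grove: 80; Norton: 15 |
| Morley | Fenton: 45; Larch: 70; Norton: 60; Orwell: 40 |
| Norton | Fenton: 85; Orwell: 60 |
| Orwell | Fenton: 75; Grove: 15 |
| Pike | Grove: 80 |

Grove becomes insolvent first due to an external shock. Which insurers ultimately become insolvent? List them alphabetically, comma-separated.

Fenton, Grove, Larch, Morley, Norton, Orwell

Round 1 — Grove becomes insolvent (initial).
  Fenton: +50 → 50 < 70
  Morley: +95 → 95 ≥ 70
  Norton: +45 → 45 < 110
Round 2 — Morley becomes insolvent.
  Fenton: +45 → 95 ≥ 70
  Larch: +70 → 70 ≥ 60
  Norton: +60 → 105 < 110
  Orwell: +40 → 40 < 90
Round 3 — Fenton, Larch become insolvent.
  Norton: +65+15 → 185 ≥ 110
  Orwell: +95 → 135 ≥ 90
Round 4 — Norton, Orwell become insolvent.
No further insolvencies.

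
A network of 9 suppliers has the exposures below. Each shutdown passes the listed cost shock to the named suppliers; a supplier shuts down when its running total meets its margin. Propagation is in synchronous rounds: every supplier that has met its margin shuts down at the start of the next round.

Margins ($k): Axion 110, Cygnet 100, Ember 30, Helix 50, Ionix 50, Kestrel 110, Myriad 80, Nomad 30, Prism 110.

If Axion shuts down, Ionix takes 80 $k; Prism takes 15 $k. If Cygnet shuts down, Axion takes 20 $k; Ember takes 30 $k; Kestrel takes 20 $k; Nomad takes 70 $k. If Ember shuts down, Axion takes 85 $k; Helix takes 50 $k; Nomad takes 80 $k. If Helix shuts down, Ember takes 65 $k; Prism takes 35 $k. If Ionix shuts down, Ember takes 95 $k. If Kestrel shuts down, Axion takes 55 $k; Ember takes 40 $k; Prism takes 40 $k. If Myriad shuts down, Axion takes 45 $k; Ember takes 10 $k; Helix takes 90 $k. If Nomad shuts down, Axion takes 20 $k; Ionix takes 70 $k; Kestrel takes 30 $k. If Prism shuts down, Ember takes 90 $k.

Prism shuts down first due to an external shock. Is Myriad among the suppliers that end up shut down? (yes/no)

Round 1 — Prism shuts down (initial).
  Ember: +90 → 90 ≥ 30
Round 2 — Ember shuts down.
  Axion: +85 → 85 < 110
  Helix: +50 → 50 ≥ 50
  Nomad: +80 → 80 ≥ 30
Round 3 — Helix, Nomad shut down.
  Axion: +20 → 105 < 110
  Ionix: +70 → 70 ≥ 50
  Kestrel: +30 → 30 < 110
Round 4 — Ionix shuts down.
No further shutdowns.

no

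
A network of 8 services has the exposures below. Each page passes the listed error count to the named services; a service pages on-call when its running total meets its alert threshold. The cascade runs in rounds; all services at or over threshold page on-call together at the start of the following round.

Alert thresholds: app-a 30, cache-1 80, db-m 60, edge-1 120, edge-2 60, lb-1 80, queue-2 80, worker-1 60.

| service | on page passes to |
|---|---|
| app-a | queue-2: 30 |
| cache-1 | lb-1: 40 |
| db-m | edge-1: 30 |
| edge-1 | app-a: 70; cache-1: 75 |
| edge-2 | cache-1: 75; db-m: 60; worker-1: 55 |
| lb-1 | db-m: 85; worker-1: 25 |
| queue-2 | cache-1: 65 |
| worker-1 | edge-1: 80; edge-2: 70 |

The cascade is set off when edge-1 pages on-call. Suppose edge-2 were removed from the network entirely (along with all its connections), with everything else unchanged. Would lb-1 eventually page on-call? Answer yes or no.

no

With edge-2 removed:
Round 1 — edge-1 pages on-call (initial).
  app-a: +70 → 70 ≥ 30
  cache-1: +75 → 75 < 80
Round 2 — app-a pages on-call.
  queue-2: +30 → 30 < 80
No further pages.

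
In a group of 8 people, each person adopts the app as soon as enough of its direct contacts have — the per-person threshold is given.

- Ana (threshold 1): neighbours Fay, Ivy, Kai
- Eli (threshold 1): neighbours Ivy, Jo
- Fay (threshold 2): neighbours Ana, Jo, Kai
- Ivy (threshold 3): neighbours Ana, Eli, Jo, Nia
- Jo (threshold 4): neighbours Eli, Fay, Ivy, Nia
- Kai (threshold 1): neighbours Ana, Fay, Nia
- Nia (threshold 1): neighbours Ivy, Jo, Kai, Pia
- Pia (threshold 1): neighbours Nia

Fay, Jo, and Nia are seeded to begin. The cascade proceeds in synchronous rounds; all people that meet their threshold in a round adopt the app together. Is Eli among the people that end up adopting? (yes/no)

yes

Round 1 — Fay, Jo, Nia adopt the app (initial).
Round 2 — checking thresholds:
  Ana: 1 of 3 neighbours ≥ 1, adopts the app.
  Eli: 1 of 2 neighbours ≥ 1, adopts the app.
  Ivy: 2 of 4 neighbours < 3, not yet.
  Kai: 2 of 3 neighbours ≥ 1, adopts the app.
  Pia: 1 of 1 neighbours ≥ 1, adopts the app.
Round 3 — checking thresholds:
  Ivy: 4 of 4 neighbours ≥ 3, adopts the app.
Round 4 — no new adoptions; cascade stops.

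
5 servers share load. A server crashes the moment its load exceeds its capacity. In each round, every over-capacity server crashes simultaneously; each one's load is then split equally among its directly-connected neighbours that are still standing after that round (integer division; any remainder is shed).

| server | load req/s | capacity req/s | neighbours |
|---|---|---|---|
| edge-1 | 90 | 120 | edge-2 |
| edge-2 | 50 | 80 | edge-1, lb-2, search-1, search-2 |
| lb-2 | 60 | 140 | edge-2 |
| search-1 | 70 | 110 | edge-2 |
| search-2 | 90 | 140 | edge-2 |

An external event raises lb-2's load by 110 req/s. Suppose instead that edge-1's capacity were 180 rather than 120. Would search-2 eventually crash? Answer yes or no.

yes

With edge-1's capacity at 180:
Round 1 — lb-2 at 170 > 140. lb-2 crashes.
  lb-2 sheds 170 req/s to edge-2: 170 each.
    edge-2: 50+170 = 220 > 80
Round 2 — edge-2 crashes.
  edge-2 sheds 220 req/s to edge-1, search-1, search-2: 73 each (1 lost).
    edge-1: 90+73 = 163 ≤ 180
    search-1: 70+73 = 143 > 110
    search-2: 90+73 = 163 > 140
Round 3 — search-1, search-2 crash.
  search-1 sheds 143 req/s: no online neighbours, lost.
  search-2 sheds 163 req/s: no online neighbours, lost.
No further crashes.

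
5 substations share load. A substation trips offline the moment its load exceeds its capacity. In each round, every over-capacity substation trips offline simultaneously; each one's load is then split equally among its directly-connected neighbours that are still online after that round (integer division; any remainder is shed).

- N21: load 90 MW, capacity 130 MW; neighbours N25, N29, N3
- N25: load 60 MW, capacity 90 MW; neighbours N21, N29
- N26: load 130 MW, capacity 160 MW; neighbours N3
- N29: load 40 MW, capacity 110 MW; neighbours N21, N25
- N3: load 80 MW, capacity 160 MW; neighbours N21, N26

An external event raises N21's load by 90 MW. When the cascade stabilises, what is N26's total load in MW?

130

Round 1 — N21 at 180 > 130. N21 trips offline.
  N21 sheds 180 MW to N25, N29, N3: 60 each.
    N25: 60+60 = 120 > 90
    N29: 40+60 = 100 ≤ 110
    N3: 80+60 = 140 ≤ 160
Round 2 — N25 trips offline.
  N25 sheds 120 MW to N29: 120 each.
    N29: 100+120 = 220 > 110
Round 3 — N29 trips offline.
  N29 sheds 220 MW: no online neighbours, lost.
No further trips.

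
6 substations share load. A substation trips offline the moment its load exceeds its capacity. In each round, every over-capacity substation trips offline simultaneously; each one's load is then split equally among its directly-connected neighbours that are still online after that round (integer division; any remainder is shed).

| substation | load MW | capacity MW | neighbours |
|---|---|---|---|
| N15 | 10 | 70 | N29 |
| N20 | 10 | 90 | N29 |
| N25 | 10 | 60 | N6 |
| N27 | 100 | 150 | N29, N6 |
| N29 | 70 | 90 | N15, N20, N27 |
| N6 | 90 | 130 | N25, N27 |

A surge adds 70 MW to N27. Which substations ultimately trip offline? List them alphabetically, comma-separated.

N15, N25, N27, N29, N6

Round 1 — N27 at 170 > 150. N27 trips offline.
  N27 sheds 170 MW to N29, N6: 85 each.
    N29: 70+85 = 155 > 90
    N6: 90+85 = 175 > 130
Round 2 — N29, N6 trip offline.
  N29 sheds 155 MW to N15, N20: 77 each (1 lost).
    N15: 10+77 = 87 > 70
    N20: 10+77 = 87 ≤ 90
  N6 sheds 175 MW to N25: 175 each.
    N25: 10+175 = 185 > 60
Round 3 — N15, N25 trip offline.
  N15 sheds 87 MW: no online neighbours, lost.
  N25 sheds 185 MW: no online neighbours, lost.
No further trips.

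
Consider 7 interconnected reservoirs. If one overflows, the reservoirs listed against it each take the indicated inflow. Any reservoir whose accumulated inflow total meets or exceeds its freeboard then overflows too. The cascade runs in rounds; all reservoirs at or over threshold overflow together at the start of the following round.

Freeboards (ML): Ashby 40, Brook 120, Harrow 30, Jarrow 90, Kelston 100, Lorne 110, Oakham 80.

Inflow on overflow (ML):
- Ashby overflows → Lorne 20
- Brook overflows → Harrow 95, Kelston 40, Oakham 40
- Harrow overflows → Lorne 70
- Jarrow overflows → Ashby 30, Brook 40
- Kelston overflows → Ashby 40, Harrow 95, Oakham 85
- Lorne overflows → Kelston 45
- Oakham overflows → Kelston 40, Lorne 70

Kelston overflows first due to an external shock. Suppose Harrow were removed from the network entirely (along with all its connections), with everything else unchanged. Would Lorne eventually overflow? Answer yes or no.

With Harrow removed:
Round 1 — Kelston overflows (initial).
  Ashby: +40 → 40 ≥ 40
  Oakham: +85 → 85 ≥ 80
Round 2 — Ashby, Oakham overflow.
  Lorne: +20+70 → 90 < 110
No further overflows.

no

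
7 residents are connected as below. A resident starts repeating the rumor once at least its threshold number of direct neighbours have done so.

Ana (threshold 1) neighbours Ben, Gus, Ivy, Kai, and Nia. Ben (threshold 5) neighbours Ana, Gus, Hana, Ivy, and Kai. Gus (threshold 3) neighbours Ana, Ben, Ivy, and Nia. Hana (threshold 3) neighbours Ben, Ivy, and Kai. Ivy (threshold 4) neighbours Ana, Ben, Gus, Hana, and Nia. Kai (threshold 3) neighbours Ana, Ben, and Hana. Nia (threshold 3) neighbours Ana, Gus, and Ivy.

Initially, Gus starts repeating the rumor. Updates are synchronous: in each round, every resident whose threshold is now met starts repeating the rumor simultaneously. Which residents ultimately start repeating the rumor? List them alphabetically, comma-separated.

Round 1 — Gus starts repeating the rumor (initial).
Round 2 — checking thresholds:
  Ana: 1 of 5 neighbours ≥ 1, starts repeating the rumor.
  Ben: 1 of 5 neighbours < 5, not yet.
  Ivy: 1 of 5 neighbours < 4, not yet.
  Nia: 1 of 3 neighbours < 3, not yet.
Round 3 — no new spreads; cascade stops.

Ana, Gus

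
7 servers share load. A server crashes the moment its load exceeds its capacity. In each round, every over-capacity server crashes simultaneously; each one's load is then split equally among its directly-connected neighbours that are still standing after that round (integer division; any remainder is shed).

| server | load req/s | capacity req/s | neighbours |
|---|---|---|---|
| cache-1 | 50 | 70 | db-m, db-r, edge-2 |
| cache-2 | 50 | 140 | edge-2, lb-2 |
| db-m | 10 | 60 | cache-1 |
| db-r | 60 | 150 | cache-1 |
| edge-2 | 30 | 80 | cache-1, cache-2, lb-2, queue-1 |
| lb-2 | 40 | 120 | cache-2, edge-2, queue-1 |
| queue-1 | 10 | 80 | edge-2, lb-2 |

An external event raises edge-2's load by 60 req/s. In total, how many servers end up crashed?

Round 1 — edge-2 at 90 > 80. edge-2 crashes.
  edge-2 sheds 90 req/s to cache-1, cache-2, lb-2, queue-1: 22 each (2 lost).
    cache-1: 50+22 = 72 > 70
    cache-2: 50+22 = 72 ≤ 140
    lb-2: 40+22 = 62 ≤ 120
    queue-1: 10+22 = 32 ≤ 80
Round 2 — cache-1 crashes.
  cache-1 sheds 72 req/s to db-m, db-r: 36 each.
    db-m: 10+36 = 46 ≤ 60
    db-r: 60+36 = 96 ≤ 150
No further crashes.

2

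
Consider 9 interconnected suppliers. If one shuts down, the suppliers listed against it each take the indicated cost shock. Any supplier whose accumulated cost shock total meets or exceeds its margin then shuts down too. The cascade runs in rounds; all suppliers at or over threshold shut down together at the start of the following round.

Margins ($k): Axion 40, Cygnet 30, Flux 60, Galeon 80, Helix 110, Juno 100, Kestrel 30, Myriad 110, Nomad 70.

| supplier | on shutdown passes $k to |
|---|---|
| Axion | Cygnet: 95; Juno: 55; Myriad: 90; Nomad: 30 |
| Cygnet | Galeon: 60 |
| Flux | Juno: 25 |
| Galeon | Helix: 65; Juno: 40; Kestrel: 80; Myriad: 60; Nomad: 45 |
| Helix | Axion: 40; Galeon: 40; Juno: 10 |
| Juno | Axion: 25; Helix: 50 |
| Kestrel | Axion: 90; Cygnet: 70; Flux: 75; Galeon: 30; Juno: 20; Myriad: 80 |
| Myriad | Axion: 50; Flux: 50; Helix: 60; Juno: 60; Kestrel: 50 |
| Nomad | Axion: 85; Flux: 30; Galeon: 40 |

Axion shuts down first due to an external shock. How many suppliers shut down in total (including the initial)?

2

Round 1 — Axion shuts down (initial).
  Cygnet: +95 → 95 ≥ 30
  Juno: +55 → 55 < 100
  Myriad: +90 → 90 < 110
  Nomad: +30 → 30 < 70
Round 2 — Cygnet shuts down.
  Galeon: +60 → 60 < 80
No further shutdowns.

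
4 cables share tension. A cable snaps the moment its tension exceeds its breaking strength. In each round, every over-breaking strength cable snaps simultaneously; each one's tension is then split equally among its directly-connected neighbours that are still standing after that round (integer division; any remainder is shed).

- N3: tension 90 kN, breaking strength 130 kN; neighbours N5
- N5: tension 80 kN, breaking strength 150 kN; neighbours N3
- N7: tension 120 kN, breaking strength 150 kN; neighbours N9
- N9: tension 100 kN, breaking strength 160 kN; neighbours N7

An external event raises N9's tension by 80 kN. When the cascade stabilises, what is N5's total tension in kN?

Round 1 — N9 at 180 > 160. N9 snaps.
  N9 sheds 180 kN to N7: 180 each.
    N7: 120+180 = 300 > 150
Round 2 — N7 snaps.
  N7 sheds 300 kN: no online neighbours, lost.
No further breaks.

80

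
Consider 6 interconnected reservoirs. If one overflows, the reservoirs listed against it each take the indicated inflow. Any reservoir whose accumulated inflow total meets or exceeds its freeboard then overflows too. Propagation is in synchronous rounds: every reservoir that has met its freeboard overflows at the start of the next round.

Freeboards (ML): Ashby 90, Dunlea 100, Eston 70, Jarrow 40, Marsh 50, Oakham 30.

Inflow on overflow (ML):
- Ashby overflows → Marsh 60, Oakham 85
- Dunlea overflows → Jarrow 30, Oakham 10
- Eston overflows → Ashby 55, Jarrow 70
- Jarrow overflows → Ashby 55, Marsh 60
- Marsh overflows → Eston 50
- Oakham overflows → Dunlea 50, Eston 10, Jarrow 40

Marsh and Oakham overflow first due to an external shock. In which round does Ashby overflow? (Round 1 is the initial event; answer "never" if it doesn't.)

never

Round 1 — Marsh, Oakham overflow (initial).
  Dunlea: +50 → 50 < 100
  Eston: +50+10 → 60 < 70
  Jarrow: +40 → 40 ≥ 40
Round 2 — Jarrow overflows.
  Ashby: +55 → 55 < 90
No further overflows.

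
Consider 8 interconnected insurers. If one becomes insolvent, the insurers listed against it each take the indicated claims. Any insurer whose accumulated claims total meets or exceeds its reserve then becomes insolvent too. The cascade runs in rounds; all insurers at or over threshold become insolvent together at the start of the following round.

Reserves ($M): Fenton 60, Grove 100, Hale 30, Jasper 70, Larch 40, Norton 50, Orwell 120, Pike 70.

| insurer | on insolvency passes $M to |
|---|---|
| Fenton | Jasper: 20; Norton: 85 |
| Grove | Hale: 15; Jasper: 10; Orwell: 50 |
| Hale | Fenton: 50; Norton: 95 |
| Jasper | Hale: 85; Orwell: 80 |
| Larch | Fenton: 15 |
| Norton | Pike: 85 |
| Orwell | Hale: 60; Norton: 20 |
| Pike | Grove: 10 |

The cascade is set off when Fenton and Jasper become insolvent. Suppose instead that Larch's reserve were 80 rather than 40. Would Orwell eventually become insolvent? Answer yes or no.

With Larch's reserve at 80:
Round 1 — Fenton, Jasper become insolvent (initial).
  Hale: +85 → 85 ≥ 30
  Norton: +85 → 85 ≥ 50
  Orwell: +80 → 80 < 120
Round 2 — Hale, Norton become insolvent.
  Pike: +85 → 85 ≥ 70
Round 3 — Pike becomes insolvent.
  Grove: +10 → 10 < 100
No further insolvencies.

no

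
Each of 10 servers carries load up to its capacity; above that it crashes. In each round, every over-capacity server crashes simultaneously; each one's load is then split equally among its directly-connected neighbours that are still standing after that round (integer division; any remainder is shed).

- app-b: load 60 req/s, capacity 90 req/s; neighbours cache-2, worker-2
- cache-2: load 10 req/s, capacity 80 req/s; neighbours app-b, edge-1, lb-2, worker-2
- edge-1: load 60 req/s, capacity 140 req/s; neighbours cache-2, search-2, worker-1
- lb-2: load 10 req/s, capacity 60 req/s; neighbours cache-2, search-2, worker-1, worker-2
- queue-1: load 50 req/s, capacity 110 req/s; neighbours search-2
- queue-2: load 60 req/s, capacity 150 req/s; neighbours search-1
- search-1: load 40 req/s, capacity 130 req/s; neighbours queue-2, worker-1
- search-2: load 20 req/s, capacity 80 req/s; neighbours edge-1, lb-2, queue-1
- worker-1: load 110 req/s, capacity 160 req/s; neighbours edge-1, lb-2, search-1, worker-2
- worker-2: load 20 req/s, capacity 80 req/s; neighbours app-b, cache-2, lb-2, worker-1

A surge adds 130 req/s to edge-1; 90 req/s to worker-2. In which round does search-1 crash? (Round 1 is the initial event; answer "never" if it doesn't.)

3

Round 1 — edge-1 at 190 > 140; worker-2 at 110 > 80. edge-1, worker-2 crash.
  edge-1 sheds 190 req/s to cache-2, search-2, worker-1: 63 each (1 lost).
    cache-2: 10+63 = 73 ≤ 80
    search-2: 20+63 = 83 > 80
    worker-1: 110+63 = 173 > 160
  worker-2 sheds 110 req/s to app-b, cache-2, lb-2, worker-1: 27 each (2 lost).
    app-b: 60+27 = 87 ≤ 90
    cache-2: 73+27 = 100 > 80
    lb-2: 10+27 = 37 ≤ 60
    worker-1: 173+27 = 200 > 160
Round 2 — cache-2, search-2, worker-1 crash.
  cache-2 sheds 100 req/s to app-b, lb-2: 50 each.
    app-b: 87+50 = 137 > 90
    lb-2: 37+50 = 87 > 60
  search-2 sheds 83 req/s to lb-2, queue-1: 41 each (1 lost).
    lb-2: 87+41 = 128 > 60
    queue-1: 50+41 = 91 ≤ 110
  worker-1 sheds 200 req/s to lb-2, search-1: 100 each.
    lb-2: 128+100 = 228 > 60
    search-1: 40+100 = 140 > 130
Round 3 — app-b, lb-2, search-1 crash.
  app-b sheds 137 req/s: no online neighbours, lost.
  lb-2 sheds 228 req/s: no online neighbours, lost.
  search-1 sheds 140 req/s to queue-2: 140 each.
    queue-2: 60+140 = 200 > 150
Round 4 — queue-2 crashes.
  queue-2 sheds 200 req/s: no online neighbours, lost.
No further crashes.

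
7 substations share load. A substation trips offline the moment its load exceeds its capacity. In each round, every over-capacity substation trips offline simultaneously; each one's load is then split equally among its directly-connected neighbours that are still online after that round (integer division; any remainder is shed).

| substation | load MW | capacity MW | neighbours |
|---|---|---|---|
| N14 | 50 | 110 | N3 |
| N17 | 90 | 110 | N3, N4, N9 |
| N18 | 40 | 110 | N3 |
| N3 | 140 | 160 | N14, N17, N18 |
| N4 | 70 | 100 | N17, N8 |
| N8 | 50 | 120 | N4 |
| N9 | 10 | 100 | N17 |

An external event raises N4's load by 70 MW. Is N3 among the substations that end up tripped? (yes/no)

Round 1 — N4 at 140 > 100. N4 trips offline.
  N4 sheds 140 MW to N17, N8: 70 each.
    N17: 90+70 = 160 > 110
    N8: 50+70 = 120 ≤ 120
Round 2 — N17 trips offline.
  N17 sheds 160 MW to N3, N9: 80 each.
    N3: 140+80 = 220 > 160
    N9: 10+80 = 90 ≤ 100
Round 3 — N3 trips offline.
  N3 sheds 220 MW to N14, N18: 110 each.
    N14: 50+110 = 160 > 110
    N18: 40+110 = 150 > 110
Round 4 — N14, N18 trip offline.
  N14 sheds 160 MW: no online neighbours, lost.
  N18 sheds 150 MW: no online neighbours, lost.
No further trips.

yes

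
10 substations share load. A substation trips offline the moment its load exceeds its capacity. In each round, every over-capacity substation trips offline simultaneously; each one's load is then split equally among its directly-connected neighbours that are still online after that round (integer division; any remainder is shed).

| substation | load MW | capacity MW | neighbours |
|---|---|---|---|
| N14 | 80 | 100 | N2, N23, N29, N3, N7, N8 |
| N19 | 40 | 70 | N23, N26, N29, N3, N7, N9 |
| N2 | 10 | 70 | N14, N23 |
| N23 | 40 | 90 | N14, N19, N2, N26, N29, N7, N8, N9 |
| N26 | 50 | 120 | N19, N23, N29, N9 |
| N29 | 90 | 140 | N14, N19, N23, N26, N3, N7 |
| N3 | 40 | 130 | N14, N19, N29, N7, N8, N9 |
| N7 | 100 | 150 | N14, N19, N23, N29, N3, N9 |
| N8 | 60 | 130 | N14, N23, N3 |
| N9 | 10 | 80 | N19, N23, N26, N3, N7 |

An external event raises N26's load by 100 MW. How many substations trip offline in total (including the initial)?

Round 1 — N26 at 150 > 120. N26 trips offline.
  N26 sheds 150 MW to N19, N23, N29, N9: 37 each (2 lost).
    N19: 40+37 = 77 > 70
    N23: 40+37 = 77 ≤ 90
    N29: 90+37 = 127 ≤ 140
    N9: 10+37 = 47 ≤ 80
Round 2 — N19 trips offline.
  N19 sheds 77 MW to N23, N29, N3, N7, N9: 15 each (2 lost).
    N23: 77+15 = 92 > 90
    N29: 127+15 = 142 > 140
    N3: 40+15 = 55 ≤ 130
    N7: 100+15 = 115 ≤ 150
    N9: 47+15 = 62 ≤ 80
Round 3 — N23, N29 trip offline.
  N23 sheds 92 MW to N14, N2, N7, N8, N9: 18 each (2 lost).
    N14: 80+18 = 98 ≤ 100
    N2: 10+18 = 28 ≤ 70
    N7: 115+18 = 133 ≤ 150
    N8: 60+18 = 78 ≤ 130
    N9: 62+18 = 80 ≤ 80
  N29 sheds 142 MW to N14, N3, N7: 47 each (1 lost).
    N14: 98+47 = 145 > 100
    N3: 55+47 = 102 ≤ 130
    N7: 133+47 = 180 > 150
Round 4 — N14, N7 trip offline.
  N14 sheds 145 MW to N2, N3, N8: 48 each (1 lost).
    N2: 28+48 = 76 > 70
    N3: 102+48 = 150 > 130
    N8: 78+48 = 126 ≤ 130
  N7 sheds 180 MW to N3, N9: 90 each.
    N3: 150+90 = 240 > 130
    N9: 80+90 = 170 > 80
Round 5 — N2, N3, N9 trip offline.
  N2 sheds 76 MW: no online neighbours, lost.
  N3 sheds 240 MW to N8: 240 each.
    N8: 126+240 = 366 > 130
  N9 sheds 170 MW: no online neighbours, lost.
Round 6 — N8 trips offline.
  N8 sheds 366 MW: no online neighbours, lost.
No further trips.

10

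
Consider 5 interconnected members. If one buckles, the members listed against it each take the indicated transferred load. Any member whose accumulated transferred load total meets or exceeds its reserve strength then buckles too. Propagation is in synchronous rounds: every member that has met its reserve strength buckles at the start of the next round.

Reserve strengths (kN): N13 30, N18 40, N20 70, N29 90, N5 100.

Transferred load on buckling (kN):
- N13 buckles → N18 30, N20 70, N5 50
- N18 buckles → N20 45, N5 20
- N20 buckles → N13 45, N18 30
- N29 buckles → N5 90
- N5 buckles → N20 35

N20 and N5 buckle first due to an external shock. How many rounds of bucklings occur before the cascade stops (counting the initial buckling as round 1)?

Round 1 — N20, N5 buckle (initial).
  N13: +45 → 45 ≥ 30
  N18: +30 → 30 < 40
Round 2 — N13 buckles.
  N18: +30 → 60 ≥ 40
Round 3 — N18 buckles.
No further bucklings.

3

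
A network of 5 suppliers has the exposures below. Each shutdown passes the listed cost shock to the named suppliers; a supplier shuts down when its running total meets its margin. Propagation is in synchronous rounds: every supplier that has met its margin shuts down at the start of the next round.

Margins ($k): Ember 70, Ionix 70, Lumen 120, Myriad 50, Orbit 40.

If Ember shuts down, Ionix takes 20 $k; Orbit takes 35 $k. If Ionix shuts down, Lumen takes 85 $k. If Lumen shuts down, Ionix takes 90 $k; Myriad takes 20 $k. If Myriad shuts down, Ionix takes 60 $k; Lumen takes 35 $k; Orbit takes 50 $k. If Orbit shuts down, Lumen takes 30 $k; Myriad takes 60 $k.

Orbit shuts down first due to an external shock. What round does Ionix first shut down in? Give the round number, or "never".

Round 1 — Orbit shuts down (initial).
  Lumen: +30 → 30 < 120
  Myriad: +60 → 60 ≥ 50
Round 2 — Myriad shuts down.
  Ionix: +60 → 60 < 70
  Lumen: +35 → 65 < 120
No further shutdowns.

never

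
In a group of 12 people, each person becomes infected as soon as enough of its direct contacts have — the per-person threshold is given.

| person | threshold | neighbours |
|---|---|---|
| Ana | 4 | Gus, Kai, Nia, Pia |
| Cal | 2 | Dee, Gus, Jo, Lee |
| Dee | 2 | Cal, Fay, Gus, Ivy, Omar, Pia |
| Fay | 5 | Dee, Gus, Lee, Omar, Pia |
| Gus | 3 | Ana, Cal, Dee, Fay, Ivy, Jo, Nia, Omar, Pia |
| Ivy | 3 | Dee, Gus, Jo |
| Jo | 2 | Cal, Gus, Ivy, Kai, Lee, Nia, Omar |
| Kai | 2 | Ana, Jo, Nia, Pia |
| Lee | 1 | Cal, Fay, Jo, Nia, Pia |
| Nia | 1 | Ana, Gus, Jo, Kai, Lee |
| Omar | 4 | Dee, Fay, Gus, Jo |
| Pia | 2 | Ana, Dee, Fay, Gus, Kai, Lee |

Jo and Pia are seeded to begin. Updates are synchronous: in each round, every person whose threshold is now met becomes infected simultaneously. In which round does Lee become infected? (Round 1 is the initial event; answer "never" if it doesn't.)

2

Round 1 — Jo, Pia become infected (initial).
Round 2 — checking thresholds:
  Ana: 1 of 4 neighbours < 4, holds.
  Cal: 1 of 4 neighbours < 2, holds.
  Dee: 1 of 6 neighbours < 2, holds.
  Fay: 1 of 5 neighbours < 5, holds.
  Gus: 2 of 9 neighbours < 3, holds.
  Ivy: 1 of 3 neighbours < 3, holds.
  Kai: 2 of 4 neighbours ≥ 2, becomes infected.
  Lee: 2 of 5 neighbours ≥ 1, becomes infected.
  Nia: 1 of 5 neighbours ≥ 1, becomes infected.
  Omar: 1 of 4 neighbours < 4, holds.
Round 3 — checking thresholds:
  Ana: 3 of 4 neighbours < 4, holds.
  Cal: 2 of 4 neighbours ≥ 2, becomes infected.
  Dee: 1 of 6 neighbours < 2, holds.
  Fay: 2 of 5 neighbours < 5, holds.
  Gus: 3 of 9 neighbours ≥ 3, becomes infected.
  Ivy: 1 of 3 neighbours < 3, holds.
  Omar: 1 of 4 neighbours < 4, holds.
Round 4 — checking thresholds:
  Ana: 4 of 4 neighbours ≥ 4, becomes infected.
  Dee: 3 of 6 neighbours ≥ 2, becomes infected.
  Fay: 3 of 5 neighbours < 5, holds.
  Ivy: 2 of 3 neighbours < 3, holds.
  Omar: 2 of 4 neighbours < 4, holds.
Round 5 — checking thresholds:
  Fay: 4 of 5 neighbours < 5, holds.
  Ivy: 3 of 3 neighbours ≥ 3, becomes infected.
  Omar: 3 of 4 neighbours < 4, holds.
Round 6 — no new infections; cascade stops.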